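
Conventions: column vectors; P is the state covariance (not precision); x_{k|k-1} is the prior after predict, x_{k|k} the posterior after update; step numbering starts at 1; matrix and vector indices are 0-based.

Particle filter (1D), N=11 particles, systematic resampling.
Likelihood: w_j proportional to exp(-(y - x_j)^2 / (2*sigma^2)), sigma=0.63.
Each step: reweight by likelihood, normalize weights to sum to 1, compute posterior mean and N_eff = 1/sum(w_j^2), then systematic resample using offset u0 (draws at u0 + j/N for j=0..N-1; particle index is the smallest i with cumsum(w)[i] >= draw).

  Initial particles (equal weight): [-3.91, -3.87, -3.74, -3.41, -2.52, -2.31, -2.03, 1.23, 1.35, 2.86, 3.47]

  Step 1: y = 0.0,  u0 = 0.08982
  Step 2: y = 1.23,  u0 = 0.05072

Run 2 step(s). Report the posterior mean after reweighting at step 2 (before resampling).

post_mean = 1.2840

step 1: w=[0.0000, 0.0000, 0.0000, 0.0000, 0.0013, 0.0047, 0.0217, 0.5797, 0.3925, 0.0001, 0.0000]  mean=1.1851  Neff=2.0384  idx=[7, 7, 7, 7, 7, 7, 8, 8, 8, 8, 8]
step 2: w=[0.0917, 0.0917, 0.0917, 0.0917, 0.0917, 0.0917, 0.0900, 0.0900, 0.0900, 0.0900, 0.0900]  mean=1.2840  Neff=10.9991  idx=[0, 1, 2, 3, 4, 5, 6, 7, 8, 9, 10]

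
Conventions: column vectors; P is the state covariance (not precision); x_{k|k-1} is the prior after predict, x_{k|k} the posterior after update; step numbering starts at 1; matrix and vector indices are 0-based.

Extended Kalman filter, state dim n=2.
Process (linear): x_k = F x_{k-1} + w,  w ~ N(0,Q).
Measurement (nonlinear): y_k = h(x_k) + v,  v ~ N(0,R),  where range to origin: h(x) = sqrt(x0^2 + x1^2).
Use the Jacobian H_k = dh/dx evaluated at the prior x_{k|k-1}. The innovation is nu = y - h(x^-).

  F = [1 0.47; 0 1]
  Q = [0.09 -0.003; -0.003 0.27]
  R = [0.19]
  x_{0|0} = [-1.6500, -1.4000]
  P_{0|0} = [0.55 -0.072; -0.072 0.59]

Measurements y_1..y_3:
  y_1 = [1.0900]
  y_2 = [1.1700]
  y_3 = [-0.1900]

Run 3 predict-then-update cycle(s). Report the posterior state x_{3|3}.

step 1: x^-=[-2.3080, -1.4000]  P^-=[0.7027 0.2023; 0.2023 0.8600]  H_jac=[-0.8550 -0.5186]  S=[1.1144]  K=[-0.6333; -0.5555]  nu=[-1.6094]  x^+=[-1.2888, -0.5060]  P^+=[0.2558 -0.1897; -0.1897 0.5162]
step 2: x^-=[-1.5267, -0.5060]  P^-=[0.2815 0.0499; 0.0499 0.7862]  H_jac=[-0.9492 -0.3146]  S=[0.5513]  K=[-0.5132; -0.5347]  nu=[-0.4384]  x^+=[-1.3017, -0.2717]  P^+=[0.1363 -0.1013; -0.1013 0.6286]
step 3: x^-=[-1.4294, -0.2717]  P^-=[0.2699 0.1911; 0.1911 0.8986]  H_jac=[-0.9824 -0.1867]  S=[0.5519]  K=[-0.5451; -0.6441]  nu=[-1.6450]  x^+=[-0.5328, 0.7879]  P^+=[0.1059 -0.0027; -0.0027 0.6696]

x_post = [-0.5328, 0.7879]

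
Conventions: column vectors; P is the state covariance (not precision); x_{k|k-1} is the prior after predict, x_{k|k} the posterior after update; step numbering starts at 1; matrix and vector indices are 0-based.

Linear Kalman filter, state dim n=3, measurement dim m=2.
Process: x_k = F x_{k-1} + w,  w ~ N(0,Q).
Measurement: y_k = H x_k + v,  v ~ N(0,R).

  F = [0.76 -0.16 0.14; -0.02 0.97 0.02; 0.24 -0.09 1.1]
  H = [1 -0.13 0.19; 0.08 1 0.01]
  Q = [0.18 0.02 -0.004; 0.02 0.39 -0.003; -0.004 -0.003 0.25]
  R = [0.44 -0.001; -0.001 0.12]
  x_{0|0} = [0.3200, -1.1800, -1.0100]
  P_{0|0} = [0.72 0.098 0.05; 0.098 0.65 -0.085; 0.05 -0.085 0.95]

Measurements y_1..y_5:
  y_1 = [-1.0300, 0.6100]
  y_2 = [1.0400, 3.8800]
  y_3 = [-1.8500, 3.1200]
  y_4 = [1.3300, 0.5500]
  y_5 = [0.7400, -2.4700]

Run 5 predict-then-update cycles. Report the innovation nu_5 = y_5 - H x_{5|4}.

innov = [1.0676, -3.4421]

step 1: x^-=[0.2906, -1.1712, -0.9280]  P^-=[0.6217 -0.0273 0.3320; -0.0273 0.9951 -0.1107; 0.3320 -0.1107 1.4852]  S=[1.2709 -0.1173; -0.1173 1.1132]  K=[0.5491 0.0810; -0.0581 0.8848; 0.4937 -0.0102]  nu=[-1.2965, 1.7672]  x^+=[-0.2781, 0.4679, -1.5862]  P^+=[0.2417 -0.0101 -0.0075; -0.0101 0.1072 -0.0129; -0.0075 -0.0129 1.1742]
step 2: x^-=[-0.5083, 0.4277, -1.8536]  P^-=[0.3468 -0.0063 0.2194; -0.0063 0.4913 -0.0036; 0.2194 -0.0036 1.6846]  S=[0.9411 -0.0353; -0.0353 0.6130]  K=[0.4160 0.0625; -0.0453 0.7980; 0.5769 0.0834]  nu=[1.9561, 3.5115]  x^+=[0.5250, 3.1413, -0.4322]  P^+=[0.1834 -0.0075 -0.0071; -0.0075 0.0964 -0.0037; -0.0071 -0.0037 1.3705]
step 3: x^-=[-0.1641, 3.0279, -0.6322]  P^-=[0.3157 -0.0001 0.2372; -0.0001 0.4815 0.0123; 0.2372 0.0123 1.9170]  S=[0.9226 -0.0265; -0.0265 0.6043]  K=[0.3929 0.0628; -0.0426 0.7951; 0.6534 0.1120]  nu=[-1.1722, 0.1115]  x^+=[-0.6176, 3.1665, -1.3855]  P^+=[0.1722 -0.0066 -0.0016; -0.0066 0.0960 -0.0023; -0.0016 -0.0023 1.5194]
step 4: x^-=[-1.1700, 3.0561, -1.9573]  P^-=[0.3131 0.0015 0.2625; 0.0015 0.4812 0.0173; 0.2625 0.0173 2.0991]  S=[0.9355 -0.0231; -0.0231 0.6044]  K=[0.3893 0.0632; -0.0421 0.7950; 0.7076 0.1252]  nu=[3.2691, -2.3930]  x^+=[-0.0484, 1.0162, 0.0566]  P^+=[0.1700 -0.0064 0.0022; -0.0064 0.0960 -0.0021; 0.0022 -0.0021 1.6253]
step 5: x^-=[-0.1914, 0.9878, -0.0408]  P^-=[0.3146 0.0021 0.2816; 0.0021 0.4812 0.0198; 0.2816 0.0198 2.2290]  S=[0.9487 -0.0213; -0.0213 0.6046]  K=[0.3892 0.0634; -0.0420 0.7950; 0.7435 0.1330]  nu=[1.0676, -3.4421]  x^+=[0.0058, -1.7935, 0.2952]  P^+=[0.1696 -0.0064 0.0041; -0.0064 0.0960 -0.0021; 0.0041 -0.0021 1.6980]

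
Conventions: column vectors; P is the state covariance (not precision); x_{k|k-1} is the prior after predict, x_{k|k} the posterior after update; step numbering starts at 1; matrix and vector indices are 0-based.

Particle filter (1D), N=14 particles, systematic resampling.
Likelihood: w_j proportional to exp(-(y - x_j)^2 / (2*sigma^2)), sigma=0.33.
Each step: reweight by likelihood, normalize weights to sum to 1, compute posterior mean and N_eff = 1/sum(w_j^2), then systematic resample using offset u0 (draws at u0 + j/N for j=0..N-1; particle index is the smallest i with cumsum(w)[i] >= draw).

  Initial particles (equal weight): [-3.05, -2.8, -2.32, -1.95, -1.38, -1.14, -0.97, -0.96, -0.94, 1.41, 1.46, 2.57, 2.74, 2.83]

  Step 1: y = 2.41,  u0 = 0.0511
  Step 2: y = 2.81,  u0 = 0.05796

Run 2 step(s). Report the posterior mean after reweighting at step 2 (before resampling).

step 1: w=[0.0000, 0.0000, 0.0000, 0.0000, 0.0000, 0.0000, 0.0000, 0.0000, 0.0000, 0.0052, 0.0081, 0.4521, 0.3084, 0.2262]  mean=2.6663  Neff=2.8505  idx=[11, 11, 11, 11, 11, 11, 12, 12, 12, 12, 12, 13, 13, 13]
step 2: w=[0.0615, 0.0615, 0.0615, 0.0615, 0.0615, 0.0615, 0.0783, 0.0783, 0.0783, 0.0783, 0.0783, 0.0799, 0.0799, 0.0799]  mean=2.6989  Neff=13.7976  idx=[0, 2, 3, 4, 5, 6, 7, 8, 9, 10, 11, 12, 12, 13]

post_mean = 2.6989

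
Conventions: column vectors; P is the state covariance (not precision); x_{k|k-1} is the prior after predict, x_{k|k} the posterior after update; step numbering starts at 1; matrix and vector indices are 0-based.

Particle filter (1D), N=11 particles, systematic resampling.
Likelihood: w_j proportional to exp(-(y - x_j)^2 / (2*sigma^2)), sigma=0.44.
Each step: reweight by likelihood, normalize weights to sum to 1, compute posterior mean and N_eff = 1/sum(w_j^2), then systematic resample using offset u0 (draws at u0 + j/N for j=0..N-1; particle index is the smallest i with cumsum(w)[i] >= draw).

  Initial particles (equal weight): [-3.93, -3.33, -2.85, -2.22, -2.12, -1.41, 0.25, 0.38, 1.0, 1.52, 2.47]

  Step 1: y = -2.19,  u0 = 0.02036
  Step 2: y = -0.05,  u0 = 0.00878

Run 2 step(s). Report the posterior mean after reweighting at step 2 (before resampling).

post_mean = -1.4172

step 1: w=[0.0002, 0.0137, 0.1272, 0.3908, 0.3868, 0.0814, 0.0000, 0.0000, 0.0000, 0.0000, 0.0000]  mean=-2.2109  Neff=3.0737  idx=[2, 2, 3, 3, 3, 3, 4, 4, 4, 4, 5]
step 2: w=[0.0000, 0.0000, 0.0006, 0.0006, 0.0006, 0.0006, 0.0018, 0.0018, 0.0018, 0.0018, 0.9902]  mean=-1.4172  Neff=1.0199  idx=[9, 10, 10, 10, 10, 10, 10, 10, 10, 10, 10]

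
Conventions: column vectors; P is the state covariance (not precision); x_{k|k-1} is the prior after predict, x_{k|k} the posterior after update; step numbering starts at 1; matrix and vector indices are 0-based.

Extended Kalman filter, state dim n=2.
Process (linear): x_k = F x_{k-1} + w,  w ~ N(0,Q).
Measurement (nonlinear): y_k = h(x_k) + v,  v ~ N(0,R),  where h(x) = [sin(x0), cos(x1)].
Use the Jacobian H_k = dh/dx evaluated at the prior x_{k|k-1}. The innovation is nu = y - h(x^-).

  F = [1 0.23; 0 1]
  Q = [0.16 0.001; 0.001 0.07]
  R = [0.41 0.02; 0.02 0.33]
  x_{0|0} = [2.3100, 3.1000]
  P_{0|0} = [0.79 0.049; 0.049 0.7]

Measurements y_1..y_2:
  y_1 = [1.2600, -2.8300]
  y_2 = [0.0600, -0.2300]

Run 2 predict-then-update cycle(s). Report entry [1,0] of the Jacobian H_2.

H_jac[1,0] = 0.0000

step 1: x^-=[3.0230, 3.1000]  P^-=[1.0096 0.2110; 0.2110 0.7700]  H_jac=[-0.9930 0.0000; 0.0000 -0.0416]  S=[1.4054 0.0287; 0.0287 0.3313]  K=[-0.7140 0.0354; -0.1474 -0.0839]  nu=[1.1417, -1.8309]  x^+=[2.1430, 3.0853]  P^+=[0.2941 0.0625; 0.0625 0.7364]
step 2: x^-=[2.8526, 3.0853]  P^-=[0.5218 0.2329; 0.2329 0.8064]  H_jac=[-0.9585 0.0000; 0.0000 -0.0563]  S=[0.8895 0.0326; 0.0326 0.3326]  K=[-0.5629 0.0157; -0.2469 -0.1123]  nu=[-0.2249, 0.7684]  x^+=[2.9913, 3.0546]  P^+=[0.2405 0.1079; 0.1079 0.7462]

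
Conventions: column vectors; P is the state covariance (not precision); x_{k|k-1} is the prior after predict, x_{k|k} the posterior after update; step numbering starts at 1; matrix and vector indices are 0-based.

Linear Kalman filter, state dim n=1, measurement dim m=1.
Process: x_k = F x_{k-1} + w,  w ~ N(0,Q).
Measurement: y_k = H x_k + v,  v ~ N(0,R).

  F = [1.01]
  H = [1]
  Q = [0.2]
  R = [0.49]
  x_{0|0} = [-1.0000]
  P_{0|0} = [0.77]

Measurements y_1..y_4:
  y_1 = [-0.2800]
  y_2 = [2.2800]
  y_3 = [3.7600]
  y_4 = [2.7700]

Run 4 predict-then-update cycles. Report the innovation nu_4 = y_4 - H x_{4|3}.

innov = [0.4376]

step 1: x^-=[-1.0100]  P^-=[0.9855]  S=[1.4755]  K=[0.6679]  nu=[0.7300]  x^+=[-0.5224]  P^+=[0.3273]
step 2: x^-=[-0.5277]  P^-=[0.5339]  S=[1.0239]  K=[0.5214]  nu=[2.8077]  x^+=[0.9363]  P^+=[0.2555]
step 3: x^-=[0.9457]  P^-=[0.4606]  S=[0.9506]  K=[0.4846]  nu=[2.8143]  x^+=[2.3094]  P^+=[0.2374]
step 4: x^-=[2.3324]  P^-=[0.4422]  S=[0.9322]  K=[0.4744]  nu=[0.4376]  x^+=[2.5400]  P^+=[0.2324]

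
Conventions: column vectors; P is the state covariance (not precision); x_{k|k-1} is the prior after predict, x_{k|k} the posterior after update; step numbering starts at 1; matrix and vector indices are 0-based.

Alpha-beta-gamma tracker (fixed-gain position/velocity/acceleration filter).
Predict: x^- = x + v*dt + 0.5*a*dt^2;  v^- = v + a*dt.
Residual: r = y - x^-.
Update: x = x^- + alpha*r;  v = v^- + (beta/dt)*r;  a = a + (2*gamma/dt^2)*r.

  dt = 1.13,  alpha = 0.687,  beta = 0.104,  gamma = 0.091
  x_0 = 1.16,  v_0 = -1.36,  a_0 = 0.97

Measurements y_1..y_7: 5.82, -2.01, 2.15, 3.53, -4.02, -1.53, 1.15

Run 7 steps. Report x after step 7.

x_post = 0.4554

step 1: x_pred=0.2425  r=5.5775  x^+=4.0742  v^+=0.2494  a^+=1.7650
step 2: x_pred=5.4829  r=-7.4929  x^+=0.3353  v^+=1.5542  a^+=0.6970
step 3: x_pred=2.5366  r=-0.3866  x^+=2.2710  v^+=2.3063  a^+=0.6419
step 4: x_pred=5.2869  r=-1.7569  x^+=4.0799  v^+=2.8699  a^+=0.3915
step 5: x_pred=7.5728  r=-11.5928  x^+=-0.3914  v^+=2.2453  a^+=-1.2609
step 6: x_pred=1.3407  r=-2.8707  x^+=-0.6315  v^+=0.5563  a^+=-1.6701
step 7: x_pred=-1.0691  r=2.2191  x^+=0.4554  v^+=-1.1266  a^+=-1.3538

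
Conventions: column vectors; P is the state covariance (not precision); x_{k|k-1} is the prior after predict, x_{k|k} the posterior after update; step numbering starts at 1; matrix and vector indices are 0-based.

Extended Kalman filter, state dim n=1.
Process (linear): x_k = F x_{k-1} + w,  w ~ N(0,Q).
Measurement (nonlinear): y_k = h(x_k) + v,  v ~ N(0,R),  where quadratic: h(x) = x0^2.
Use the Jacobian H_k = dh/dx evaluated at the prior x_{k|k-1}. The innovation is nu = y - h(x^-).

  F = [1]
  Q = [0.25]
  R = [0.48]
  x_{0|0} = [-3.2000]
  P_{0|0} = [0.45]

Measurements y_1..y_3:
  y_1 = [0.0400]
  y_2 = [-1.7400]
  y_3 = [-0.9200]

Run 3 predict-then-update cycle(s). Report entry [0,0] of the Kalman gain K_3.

K[0,0] = -0.3716

step 1: x^-=[-3.2000]  P^-=[0.7000]  H_jac=[-6.4000]  S=[29.1520]  K=[-0.1537]  nu=[-10.2000]  x^+=[-1.6325]  P^+=[0.0115]
step 2: x^-=[-1.6325]  P^-=[0.2615]  H_jac=[-3.2650]  S=[3.2679]  K=[-0.2613]  nu=[-4.4050]  x^+=[-0.4815]  P^+=[0.0384]
step 3: x^-=[-0.4815]  P^-=[0.2884]  H_jac=[-0.9630]  S=[0.7475]  K=[-0.3716]  nu=[-1.1518]  x^+=[-0.0535]  P^+=[0.1852]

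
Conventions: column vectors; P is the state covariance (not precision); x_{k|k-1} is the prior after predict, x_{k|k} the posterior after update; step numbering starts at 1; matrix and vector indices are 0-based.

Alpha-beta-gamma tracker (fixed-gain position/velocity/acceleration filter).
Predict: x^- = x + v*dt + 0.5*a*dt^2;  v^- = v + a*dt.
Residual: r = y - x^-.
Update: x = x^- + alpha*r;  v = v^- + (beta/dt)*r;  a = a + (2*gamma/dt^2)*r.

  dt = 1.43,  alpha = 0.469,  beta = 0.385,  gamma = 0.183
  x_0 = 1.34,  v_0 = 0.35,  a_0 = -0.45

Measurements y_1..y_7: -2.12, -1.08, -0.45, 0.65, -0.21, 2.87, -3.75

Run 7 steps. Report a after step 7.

step 1: x_pred=1.3804  r=-3.5004  x^+=-0.2613  v^+=-1.2359  a^+=-1.0765
step 2: x_pred=-3.1293  r=2.0493  x^+=-2.1682  v^+=-2.2236  a^+=-0.7097
step 3: x_pred=-6.0736  r=5.6236  x^+=-3.4361  v^+=-1.7244  a^+=0.2968
step 4: x_pred=-5.5986  r=6.2486  x^+=-2.6680  v^+=0.3823  a^+=1.4152
step 5: x_pred=-0.6744  r=0.4644  x^+=-0.4566  v^+=2.5310  a^+=1.4983
step 6: x_pred=4.6947  r=-1.8247  x^+=3.8389  v^+=4.1823  a^+=1.1717
step 7: x_pred=11.0177  r=-14.7677  x^+=4.0916  v^+=1.8819  a^+=-1.4714

a_post = -1.4714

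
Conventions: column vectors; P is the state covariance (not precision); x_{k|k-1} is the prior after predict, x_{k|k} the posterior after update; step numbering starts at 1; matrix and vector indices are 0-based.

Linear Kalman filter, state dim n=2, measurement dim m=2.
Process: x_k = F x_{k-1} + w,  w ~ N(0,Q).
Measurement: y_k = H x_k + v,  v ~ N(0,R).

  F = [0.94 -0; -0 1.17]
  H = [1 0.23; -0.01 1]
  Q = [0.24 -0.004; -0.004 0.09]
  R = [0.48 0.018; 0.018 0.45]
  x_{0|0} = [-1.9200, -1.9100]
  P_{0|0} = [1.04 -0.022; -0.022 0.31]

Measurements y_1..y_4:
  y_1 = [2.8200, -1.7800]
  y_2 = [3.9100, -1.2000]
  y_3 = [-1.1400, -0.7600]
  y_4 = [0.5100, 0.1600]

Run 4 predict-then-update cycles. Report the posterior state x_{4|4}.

x_post = [0.7619, -0.8619]

step 1: x^-=[-1.8048, -2.2347]  P^-=[1.1589 -0.0282; -0.0282 0.5144]  S=[1.6532 0.0966; 0.0966 0.9650]  K=[0.7036 -0.1116; 0.0235 0.5309]  nu=[5.1388, 0.4367]  x^+=[1.7623, -1.8822]  P^+=[0.3436 -0.0341; -0.0341 0.2390]
step 2: x^-=[1.6566, -2.2021]  P^-=[0.5436 -0.0415; -0.0415 0.4172]  S=[1.0266 0.0671; 0.0671 0.8681]  K=[0.5264 -0.0948; 0.0217 0.4794]  nu=[2.7599, 1.0187]  x^+=[3.0129, -1.6540]  P^+=[0.2580 -0.0306; -0.0306 0.2158]
step 3: x^-=[2.8321, -1.9351]  P^-=[0.4680 -0.0377; -0.0377 0.3854]  S=[0.9510 0.0644; 0.0644 0.8362]  K=[0.4889 -0.0883; 0.0225 0.4596]  nu=[-3.5270, 1.2035]  x^+=[1.0014, -1.4613]  P^+=[0.2397 -0.0285; -0.0285 0.2070]
step 4: x^-=[0.9413, -1.7098]  P^-=[0.4518 -0.0354; -0.0354 0.3733]  S=[0.9352 0.0640; 0.0640 0.8240]  K=[0.4802 -0.0857; 0.0230 0.4516]  nu=[-0.0380, 1.8792]  x^+=[0.7619, -0.8619]  P^+=[0.2353 -0.0276; -0.0276 0.2034]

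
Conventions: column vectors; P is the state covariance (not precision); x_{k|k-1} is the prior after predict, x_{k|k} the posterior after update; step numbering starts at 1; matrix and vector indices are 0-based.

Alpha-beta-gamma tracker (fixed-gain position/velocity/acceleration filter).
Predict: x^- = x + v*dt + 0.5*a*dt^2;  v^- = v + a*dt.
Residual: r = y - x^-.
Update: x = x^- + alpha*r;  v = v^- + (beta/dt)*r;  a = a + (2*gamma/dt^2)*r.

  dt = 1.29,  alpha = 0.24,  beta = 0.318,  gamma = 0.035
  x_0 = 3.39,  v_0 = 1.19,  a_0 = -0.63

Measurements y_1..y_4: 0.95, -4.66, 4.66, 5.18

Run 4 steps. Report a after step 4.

a_post = -0.2271

step 1: x_pred=4.4009  r=-3.4509  x^+=3.5727  v^+=-0.4734  a^+=-0.7752
step 2: x_pred=2.3170  r=-6.9770  x^+=0.6426  v^+=-3.1933  a^+=-1.0686
step 3: x_pred=-4.3659  r=9.0259  x^+=-2.1997  v^+=-2.3468  a^+=-0.6890
step 4: x_pred=-5.8004  r=10.9804  x^+=-3.1651  v^+=-0.5288  a^+=-0.2271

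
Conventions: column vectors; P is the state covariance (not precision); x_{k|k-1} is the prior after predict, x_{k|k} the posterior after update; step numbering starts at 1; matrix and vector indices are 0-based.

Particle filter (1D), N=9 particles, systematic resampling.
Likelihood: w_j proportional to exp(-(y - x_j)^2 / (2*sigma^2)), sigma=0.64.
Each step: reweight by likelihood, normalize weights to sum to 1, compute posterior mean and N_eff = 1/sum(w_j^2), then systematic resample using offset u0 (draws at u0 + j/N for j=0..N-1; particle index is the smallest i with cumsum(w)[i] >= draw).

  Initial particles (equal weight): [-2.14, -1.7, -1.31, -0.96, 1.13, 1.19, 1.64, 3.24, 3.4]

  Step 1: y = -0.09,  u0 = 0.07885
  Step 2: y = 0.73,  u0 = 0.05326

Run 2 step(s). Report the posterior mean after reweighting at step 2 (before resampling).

post_mean = 1.0526

step 1: w=[0.0064, 0.0454, 0.1745, 0.4262, 0.1745, 0.1453, 0.0278, 0.0000, 0.0000]  mean=-0.3127  Neff=3.7522  idx=[2, 2, 3, 3, 3, 3, 4, 5, 5]
step 2: w=[0.0025, 0.0025, 0.0122, 0.0122, 0.0122, 0.0122, 0.3287, 0.3087, 0.3087]  mean=1.0526  Neff=3.3417  idx=[5, 6, 6, 7, 7, 7, 8, 8, 8]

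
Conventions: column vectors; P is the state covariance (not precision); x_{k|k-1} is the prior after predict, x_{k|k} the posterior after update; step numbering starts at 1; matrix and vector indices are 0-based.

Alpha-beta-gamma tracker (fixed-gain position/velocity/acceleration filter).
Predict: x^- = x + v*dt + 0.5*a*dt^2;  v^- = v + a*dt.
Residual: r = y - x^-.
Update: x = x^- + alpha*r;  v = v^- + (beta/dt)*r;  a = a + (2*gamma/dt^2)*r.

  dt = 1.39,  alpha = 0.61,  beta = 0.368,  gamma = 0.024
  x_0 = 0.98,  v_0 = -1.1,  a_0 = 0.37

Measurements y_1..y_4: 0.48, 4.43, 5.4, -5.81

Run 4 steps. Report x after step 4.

step 1: x_pred=-0.1916  r=0.6716  x^+=0.2181  v^+=-0.4079  a^+=0.3867
step 2: x_pred=0.0247  r=4.4053  x^+=2.7119  v^+=1.2959  a^+=0.4961
step 3: x_pred=4.9925  r=0.4075  x^+=5.2411  v^+=2.0934  a^+=0.5063
step 4: x_pred=8.6400  r=-14.4500  x^+=-0.1745  v^+=-1.0285  a^+=0.1473

x_post = -0.1745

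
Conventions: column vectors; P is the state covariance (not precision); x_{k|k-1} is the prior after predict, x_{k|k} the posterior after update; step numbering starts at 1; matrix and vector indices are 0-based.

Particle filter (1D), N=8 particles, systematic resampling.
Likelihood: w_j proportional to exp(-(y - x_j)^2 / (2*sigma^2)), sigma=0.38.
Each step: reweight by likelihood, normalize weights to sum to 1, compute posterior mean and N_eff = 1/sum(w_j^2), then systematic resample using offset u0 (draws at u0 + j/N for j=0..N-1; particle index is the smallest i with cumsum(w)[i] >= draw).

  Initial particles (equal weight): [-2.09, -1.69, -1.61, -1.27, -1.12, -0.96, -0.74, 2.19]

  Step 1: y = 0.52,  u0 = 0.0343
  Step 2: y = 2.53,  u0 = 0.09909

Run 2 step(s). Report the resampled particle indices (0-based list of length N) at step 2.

resampled_idx = [1, 2, 3, 4, 5, 6, 6, 7]

step 1: w=[0.0000, 0.0000, 0.0000, 0.0032, 0.0189, 0.1064, 0.8581, 0.0134]  mean=-0.7331  Neff=1.3366  idx=[5, 6, 6, 6, 6, 6, 6, 6]
step 2: w=[0.0008, 0.1427, 0.1427, 0.1427, 0.1427, 0.1427, 0.1427, 0.1427]  mean=-0.7402  Neff=7.0116  idx=[1, 2, 3, 4, 5, 6, 6, 7]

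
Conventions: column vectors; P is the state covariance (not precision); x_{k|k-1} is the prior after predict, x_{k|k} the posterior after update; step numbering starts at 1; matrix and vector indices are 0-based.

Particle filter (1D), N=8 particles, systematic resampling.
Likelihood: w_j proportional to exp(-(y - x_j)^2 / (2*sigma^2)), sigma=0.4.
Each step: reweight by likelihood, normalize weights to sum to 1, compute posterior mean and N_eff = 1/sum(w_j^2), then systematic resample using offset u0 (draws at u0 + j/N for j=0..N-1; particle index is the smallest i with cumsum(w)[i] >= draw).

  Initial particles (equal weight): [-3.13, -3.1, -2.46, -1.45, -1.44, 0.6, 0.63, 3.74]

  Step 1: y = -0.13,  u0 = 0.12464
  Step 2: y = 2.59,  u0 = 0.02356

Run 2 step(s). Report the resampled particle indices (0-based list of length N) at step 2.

step 1: w=[0.0000, 0.0000, 0.0000, 0.0119, 0.0129, 0.5216, 0.4536, 0.0000]  mean=0.5628  Neff=2.0916  idx=[5, 5, 5, 5, 6, 6, 6, 6]
step 2: w=[0.1021, 0.1021, 0.1021, 0.1021, 0.1479, 0.1479, 0.1479, 0.1479]  mean=0.6177  Neff=7.7406  idx=[0, 1, 2, 3, 4, 5, 6, 7]

resampled_idx = [0, 1, 2, 3, 4, 5, 6, 7]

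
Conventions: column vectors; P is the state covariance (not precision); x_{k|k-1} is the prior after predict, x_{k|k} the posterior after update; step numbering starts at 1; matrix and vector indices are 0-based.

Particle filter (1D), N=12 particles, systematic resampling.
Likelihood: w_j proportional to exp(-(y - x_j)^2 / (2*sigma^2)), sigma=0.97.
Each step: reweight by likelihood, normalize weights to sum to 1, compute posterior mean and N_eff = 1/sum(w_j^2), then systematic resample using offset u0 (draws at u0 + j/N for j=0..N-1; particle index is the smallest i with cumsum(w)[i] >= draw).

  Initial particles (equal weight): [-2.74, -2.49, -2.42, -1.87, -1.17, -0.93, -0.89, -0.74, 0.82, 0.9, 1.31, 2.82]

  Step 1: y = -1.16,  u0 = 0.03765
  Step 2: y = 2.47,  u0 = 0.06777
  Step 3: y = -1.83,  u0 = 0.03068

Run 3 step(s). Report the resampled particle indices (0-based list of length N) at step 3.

step 1: w=[0.0445, 0.0655, 0.0721, 0.1283, 0.1676, 0.1630, 0.1613, 0.1527, 0.0209, 0.0176, 0.0066, 0.0000]  mean=-1.2620  Neff=7.5357  idx=[0, 2, 3, 3, 4, 4, 5, 5, 6, 6, 7, 7]
step 2: w=[0.0000, 0.0002, 0.0023, 0.0023, 0.0449, 0.0449, 0.1103, 0.1103, 0.1274, 0.1274, 0.2150, 0.2150]  mean=-0.8643  Neff=6.5244  idx=[5, 6, 7, 8, 8, 9, 9, 10, 10, 11, 11, 11]
step 3: w=[0.1094, 0.0896, 0.0896, 0.0862, 0.0862, 0.0862, 0.0862, 0.0733, 0.0733, 0.0733, 0.0733, 0.0733]  mean=-0.8728  Neff=11.8169  idx=[0, 1, 1, 2, 3, 4, 5, 6, 7, 9, 10, 11]

resampled_idx = [0, 1, 1, 2, 3, 4, 5, 6, 7, 9, 10, 11]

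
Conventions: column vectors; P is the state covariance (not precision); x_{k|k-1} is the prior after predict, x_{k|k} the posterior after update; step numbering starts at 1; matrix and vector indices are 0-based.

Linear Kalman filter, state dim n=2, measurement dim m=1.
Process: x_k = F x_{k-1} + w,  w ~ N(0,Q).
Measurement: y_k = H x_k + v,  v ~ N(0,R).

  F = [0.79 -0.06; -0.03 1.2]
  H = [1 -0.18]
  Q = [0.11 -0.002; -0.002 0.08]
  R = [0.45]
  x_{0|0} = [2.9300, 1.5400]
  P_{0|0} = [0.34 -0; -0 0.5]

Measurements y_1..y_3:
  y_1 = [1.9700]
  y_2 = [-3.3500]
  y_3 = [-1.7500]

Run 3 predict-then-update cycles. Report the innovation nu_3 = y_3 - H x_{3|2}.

step 1: x^-=[2.2223, 1.7601]  P^-=[0.3240 -0.0461; -0.0461 0.8003]  S=[0.8165]  K=[0.4070; -0.2328]  nu=[0.0645]  x^+=[2.2486, 1.7451]  P^+=[0.1888 0.0313; 0.0313 0.7560]
step 2: x^-=[1.6717, 2.0266]  P^-=[0.2276 -0.0312; -0.0312 1.1666]  S=[0.7266]  K=[0.3209; -0.3319]  nu=[-4.6569]  x^+=[0.1772, 3.5723]  P^+=[0.1527 0.0462; 0.0462 1.0866]
step 3: x^-=[-0.0744, 4.2814]  P^-=[0.2049 -0.0400; -0.0400 1.6415]  S=[0.7224]  K=[0.2935; -0.4643]  nu=[-0.9050]  x^+=[-0.3400, 4.7016]  P^+=[0.1426 0.0585; 0.0585 1.4857]

innov = [-0.9050]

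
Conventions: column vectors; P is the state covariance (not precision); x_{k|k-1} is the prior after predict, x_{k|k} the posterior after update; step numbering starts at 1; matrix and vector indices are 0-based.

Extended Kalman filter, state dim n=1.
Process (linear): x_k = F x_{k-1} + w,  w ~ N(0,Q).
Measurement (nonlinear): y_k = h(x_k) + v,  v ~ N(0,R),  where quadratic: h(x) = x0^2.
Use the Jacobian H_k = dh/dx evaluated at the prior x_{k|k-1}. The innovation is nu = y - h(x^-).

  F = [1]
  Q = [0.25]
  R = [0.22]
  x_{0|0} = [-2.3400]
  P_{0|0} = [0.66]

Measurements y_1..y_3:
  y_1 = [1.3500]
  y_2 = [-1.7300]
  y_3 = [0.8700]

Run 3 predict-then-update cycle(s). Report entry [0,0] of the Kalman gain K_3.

step 1: x^-=[-2.3400]  P^-=[0.9100]  H_jac=[-4.6800]  S=[20.1512]  K=[-0.2113]  nu=[-4.1256]  x^+=[-1.4681]  P^+=[0.0099]
step 2: x^-=[-1.4681]  P^-=[0.2599]  H_jac=[-2.9362]  S=[2.4609]  K=[-0.3101]  nu=[-3.8853]  x^+=[-0.2631]  P^+=[0.0232]
step 3: x^-=[-0.2631]  P^-=[0.2732]  H_jac=[-0.5263]  S=[0.2957]  K=[-0.4863]  nu=[0.8008]  x^+=[-0.6526]  P^+=[0.2033]

K[0,0] = -0.4863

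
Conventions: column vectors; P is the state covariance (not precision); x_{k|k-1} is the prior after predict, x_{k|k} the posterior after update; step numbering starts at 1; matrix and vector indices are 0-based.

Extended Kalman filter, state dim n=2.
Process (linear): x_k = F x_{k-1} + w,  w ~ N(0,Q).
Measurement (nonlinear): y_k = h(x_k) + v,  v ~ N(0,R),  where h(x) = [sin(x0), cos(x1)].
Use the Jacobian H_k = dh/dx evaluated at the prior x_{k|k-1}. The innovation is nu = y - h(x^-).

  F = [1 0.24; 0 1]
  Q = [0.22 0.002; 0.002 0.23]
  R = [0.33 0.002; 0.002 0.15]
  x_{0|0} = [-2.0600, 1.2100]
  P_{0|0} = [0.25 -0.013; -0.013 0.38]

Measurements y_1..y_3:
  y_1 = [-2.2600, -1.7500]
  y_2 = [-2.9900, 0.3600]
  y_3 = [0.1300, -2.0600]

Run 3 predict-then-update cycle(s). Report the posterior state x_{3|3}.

step 1: x^-=[-1.7696, 1.2100]  P^-=[0.4856 0.0802; 0.0802 0.6100]  H_jac=[-0.1975 0.0000; 0.0000 -0.9356]  S=[0.3489 0.0168; 0.0168 0.6840]  K=[-0.2699 -0.1031; -0.0052 -0.8343]  nu=[-1.2797, -2.1030]  x^+=[-1.2075, 2.9712]  P^+=[0.4520 0.0171; 0.0171 0.1338]
step 2: x^-=[-0.4944, 2.9712]  P^-=[0.6879 0.0512; 0.0512 0.3638]  H_jac=[0.8803 0.0000; 0.0000 -0.1696]  S=[0.8631 -0.0056; -0.0056 0.1605]  K=[0.7015 -0.0294; 0.0497 -0.3828]  nu=[-2.5155, 1.3455]  x^+=[-2.2985, 2.3311]  P^+=[0.2629 0.0178; 0.0178 0.3379]
step 3: x^-=[-1.7391, 2.3311]  P^-=[0.5109 0.1009; 0.1009 0.5679]  H_jac=[-0.1675 0.0000; 0.0000 -0.7246]  S=[0.3443 0.0142; 0.0142 0.4482]  K=[-0.2421 -0.1554; -0.0111 -0.9178]  nu=[1.1159, -1.3709]  x^+=[-1.7962, 3.5769]  P^+=[0.4788 0.0328; 0.0328 0.1900]

x_post = [-1.7962, 3.5769]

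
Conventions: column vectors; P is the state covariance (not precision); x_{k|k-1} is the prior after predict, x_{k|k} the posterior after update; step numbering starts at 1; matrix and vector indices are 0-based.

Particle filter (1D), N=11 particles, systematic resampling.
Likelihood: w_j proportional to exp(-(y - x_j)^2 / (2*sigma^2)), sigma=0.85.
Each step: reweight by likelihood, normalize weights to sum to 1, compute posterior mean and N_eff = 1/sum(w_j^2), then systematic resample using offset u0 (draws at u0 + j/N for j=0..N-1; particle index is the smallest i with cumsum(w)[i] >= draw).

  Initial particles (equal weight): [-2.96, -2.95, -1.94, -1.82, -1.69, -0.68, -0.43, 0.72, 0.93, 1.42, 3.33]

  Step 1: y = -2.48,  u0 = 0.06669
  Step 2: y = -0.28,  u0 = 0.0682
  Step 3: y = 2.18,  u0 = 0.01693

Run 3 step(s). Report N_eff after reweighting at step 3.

N_eff = 5.0632

step 1: w=[0.2090, 0.2104, 0.2004, 0.1813, 0.1592, 0.0260, 0.0134, 0.0002, 0.0001, 0.0000, 0.0000]  mean=-2.2503  Neff=5.3425  idx=[0, 0, 1, 1, 2, 2, 2, 3, 3, 4, 5]
step 2: w=[0.0035, 0.0035, 0.0036, 0.0036, 0.0739, 0.0739, 0.0739, 0.0964, 0.0964, 0.1257, 0.4456]  mean=-1.3383  Neff=4.0101  idx=[4, 5, 7, 8, 9, 9, 10, 10, 10, 10, 10]
step 3: w=[0.0005, 0.0005, 0.0009, 0.0009, 0.0018, 0.0018, 0.1987, 0.1987, 0.1987, 0.1987, 0.1987]  mean=-0.6868  Neff=5.0632  idx=[6, 6, 6, 7, 7, 8, 8, 9, 9, 10, 10]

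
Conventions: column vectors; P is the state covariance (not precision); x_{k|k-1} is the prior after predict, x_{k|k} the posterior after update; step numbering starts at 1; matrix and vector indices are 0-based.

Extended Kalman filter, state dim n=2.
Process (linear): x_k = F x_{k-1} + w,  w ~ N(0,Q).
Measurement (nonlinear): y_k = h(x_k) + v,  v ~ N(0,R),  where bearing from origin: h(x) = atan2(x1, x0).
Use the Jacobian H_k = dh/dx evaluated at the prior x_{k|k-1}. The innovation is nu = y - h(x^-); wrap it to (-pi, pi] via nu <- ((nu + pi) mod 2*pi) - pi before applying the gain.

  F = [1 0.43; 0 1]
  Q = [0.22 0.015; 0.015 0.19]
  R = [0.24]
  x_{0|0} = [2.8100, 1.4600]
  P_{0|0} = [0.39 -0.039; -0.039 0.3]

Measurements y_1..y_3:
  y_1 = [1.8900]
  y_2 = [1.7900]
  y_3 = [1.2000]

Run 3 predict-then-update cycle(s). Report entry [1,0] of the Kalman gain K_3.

step 1: x^-=[3.4378, 1.4600]  P^-=[0.6319 0.1050; 0.1050 0.4900]  H_jac=[-0.1047 0.2464]  S=[0.2713]  K=[-0.1484; 0.4046]  nu=[1.4884]  x^+=[3.2169, 2.0623]  P^+=[0.6260 0.1213; 0.1213 0.4456]
step 2: x^-=[4.1037, 2.0623]  P^-=[1.0327 0.3279; 0.3279 0.6356]  H_jac=[-0.0978 0.1946]  S=[0.2615]  K=[-0.1422; 0.3503]  nu=[1.3243]  x^+=[3.9154, 2.5262]  P^+=[1.0274 0.3409; 0.3409 0.6035]
step 3: x^-=[5.0017, 2.5262]  P^-=[1.6521 0.6154; 0.6154 0.7935]  H_jac=[-0.0805 0.1593]  S=[0.2551]  K=[-0.1368; 0.3015]  nu=[0.7323]  x^+=[4.9015, 2.7470]  P^+=[1.6474 0.6259; 0.6259 0.7703]

K[1,0] = 0.3015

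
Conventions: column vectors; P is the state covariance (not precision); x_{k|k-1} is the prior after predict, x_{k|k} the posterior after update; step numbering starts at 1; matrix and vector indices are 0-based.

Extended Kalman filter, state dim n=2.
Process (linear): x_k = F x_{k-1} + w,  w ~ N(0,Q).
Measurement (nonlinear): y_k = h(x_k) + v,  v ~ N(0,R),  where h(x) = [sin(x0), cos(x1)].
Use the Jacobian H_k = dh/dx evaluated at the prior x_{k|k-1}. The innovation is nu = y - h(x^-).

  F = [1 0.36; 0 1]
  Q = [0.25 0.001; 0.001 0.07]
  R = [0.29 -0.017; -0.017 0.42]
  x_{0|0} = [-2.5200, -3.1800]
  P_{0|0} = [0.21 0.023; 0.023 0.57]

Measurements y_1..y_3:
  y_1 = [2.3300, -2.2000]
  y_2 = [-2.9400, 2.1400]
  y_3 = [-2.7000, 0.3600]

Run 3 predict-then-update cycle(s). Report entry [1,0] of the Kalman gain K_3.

step 1: x^-=[-3.6648, -3.1800]  P^-=[0.5504 0.2292; 0.2292 0.6400]  H_jac=[-0.8662 0.0000; 0.0000 -0.0384]  S=[0.7030 -0.0094; -0.0094 0.4209]  K=[-0.6787 -0.0360; -0.2833 -0.0647]  nu=[1.8303, -1.2007]  x^+=[-4.8638, -3.6208]  P^+=[0.2265 0.0936; 0.0936 0.5822]
step 2: x^-=[-6.1673, -3.6208]  P^-=[0.6193 0.3041; 0.3041 0.6522]  H_jac=[0.9933 0.0000; 0.0000 -0.4611]  S=[0.9010 -0.1563; -0.1563 0.5587]  K=[0.6718 -0.0631; 0.2543 -0.4671]  nu=[-3.0556, 3.0274]  x^+=[-8.4110, -5.8119]  P^+=[0.1972 0.0822; 0.0822 0.4349]
step 3: x^-=[-10.5033, -5.8119]  P^-=[0.5628 0.2398; 0.2398 0.5049]  H_jac=[-0.4726 0.0000; 0.0000 -0.4540]  S=[0.4157 0.0345; 0.0345 0.5241]  K=[-0.6260 -0.1666; -0.2377 -0.4218]  nu=[-3.5813, -0.5310]  x^+=[-8.1729, -4.7368]  P^+=[0.3781 0.1307; 0.1307 0.3813]

K[1,0] = -0.2377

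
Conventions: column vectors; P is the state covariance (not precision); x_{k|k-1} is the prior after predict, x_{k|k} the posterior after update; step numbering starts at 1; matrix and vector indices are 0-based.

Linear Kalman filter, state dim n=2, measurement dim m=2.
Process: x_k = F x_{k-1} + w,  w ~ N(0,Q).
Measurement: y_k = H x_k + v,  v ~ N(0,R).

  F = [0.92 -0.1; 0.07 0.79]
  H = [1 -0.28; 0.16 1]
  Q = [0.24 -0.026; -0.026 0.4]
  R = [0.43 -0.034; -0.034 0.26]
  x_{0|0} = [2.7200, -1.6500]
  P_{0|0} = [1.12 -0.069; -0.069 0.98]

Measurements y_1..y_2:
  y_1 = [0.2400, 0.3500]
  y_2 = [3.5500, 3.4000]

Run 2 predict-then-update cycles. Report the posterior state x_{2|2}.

step 1: x^-=[2.6674, -1.1131]  P^-=[1.2105 -0.0810; -0.0810 1.0095]  S=[1.7649 -0.2003; -0.2003 1.2746]  K=[0.7216 0.2018; -0.1194 0.7631]  nu=[-2.7391, 1.0363]  x^+=[0.9001, 0.0048]  P^+=[0.2979 -0.0197; -0.0197 0.2056]
step 2: x^-=[0.8276, 0.0668]  P^-=[0.4978 -0.0373; -0.0373 0.5276]  S=[0.9901 -0.1377; -0.1377 0.7884]  K=[0.5338 0.1470; -0.0972 0.6447]  nu=[2.7411, 3.2008]  x^+=[2.7613, 1.8637]  P^+=[0.2203 -0.0152; -0.0152 0.1733]

x_post = [2.7613, 1.8637]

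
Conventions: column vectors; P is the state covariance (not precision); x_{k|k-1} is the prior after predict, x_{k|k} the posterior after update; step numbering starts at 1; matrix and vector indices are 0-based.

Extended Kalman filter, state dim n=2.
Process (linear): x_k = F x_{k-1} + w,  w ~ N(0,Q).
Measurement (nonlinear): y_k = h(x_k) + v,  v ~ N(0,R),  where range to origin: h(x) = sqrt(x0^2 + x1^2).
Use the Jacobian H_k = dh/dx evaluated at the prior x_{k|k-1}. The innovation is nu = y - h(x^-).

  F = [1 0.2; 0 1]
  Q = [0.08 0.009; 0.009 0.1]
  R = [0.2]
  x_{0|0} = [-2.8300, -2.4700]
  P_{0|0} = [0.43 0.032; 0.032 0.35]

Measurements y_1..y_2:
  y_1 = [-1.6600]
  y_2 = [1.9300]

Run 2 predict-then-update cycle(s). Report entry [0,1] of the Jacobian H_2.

step 1: x^-=[-3.3240, -2.4700]  P^-=[0.5368 0.1110; 0.1110 0.4500]  H_jac=[-0.8027 -0.5964]  S=[0.8122]  K=[-0.6120; -0.4402]  nu=[-5.8012]  x^+=[0.2264, 0.0834]  P^+=[0.2326 -0.1078; -0.1078 0.2926]
step 2: x^-=[0.2431, 0.0834]  P^-=[0.2812 -0.0403; -0.0403 0.3926]  H_jac=[0.9458 0.3246]  S=[0.4682]  K=[0.5401; 0.1909]  nu=[1.6730]  x^+=[1.1467, 0.4029]  P^+=[0.1446 -0.0885; -0.0885 0.3756]

H_jac[0,1] = 0.3246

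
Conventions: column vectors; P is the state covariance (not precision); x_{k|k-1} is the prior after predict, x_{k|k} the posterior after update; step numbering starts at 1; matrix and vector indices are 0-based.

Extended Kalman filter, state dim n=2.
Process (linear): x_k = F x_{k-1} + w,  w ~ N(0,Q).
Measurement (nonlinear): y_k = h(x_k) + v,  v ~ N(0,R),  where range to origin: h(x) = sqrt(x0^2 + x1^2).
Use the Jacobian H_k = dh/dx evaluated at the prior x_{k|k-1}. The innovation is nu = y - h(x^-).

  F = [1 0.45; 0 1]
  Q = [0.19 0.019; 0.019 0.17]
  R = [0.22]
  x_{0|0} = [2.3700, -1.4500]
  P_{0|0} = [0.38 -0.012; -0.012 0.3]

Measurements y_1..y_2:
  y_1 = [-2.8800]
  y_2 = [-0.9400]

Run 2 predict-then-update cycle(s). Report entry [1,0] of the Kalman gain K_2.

K[1,0] = -0.3962

step 1: x^-=[1.7175, -1.4500]  P^-=[0.6200 0.1420; 0.1420 0.4700]  H_jac=[0.7641 -0.6451]  S=[0.6376]  K=[0.5993; -0.3054]  nu=[-5.1277]  x^+=[-1.3557, 0.1159]  P^+=[0.3909 0.2587; 0.2587 0.4105]
step 2: x^-=[-1.3035, 0.1159]  P^-=[0.8969 0.4624; 0.4624 0.5805]  H_jac=[-0.9961 0.0885]  S=[1.0329]  K=[-0.8253; -0.3962]  nu=[-2.2487]  x^+=[0.5523, 1.0068]  P^+=[0.1934 0.1247; 0.1247 0.4184]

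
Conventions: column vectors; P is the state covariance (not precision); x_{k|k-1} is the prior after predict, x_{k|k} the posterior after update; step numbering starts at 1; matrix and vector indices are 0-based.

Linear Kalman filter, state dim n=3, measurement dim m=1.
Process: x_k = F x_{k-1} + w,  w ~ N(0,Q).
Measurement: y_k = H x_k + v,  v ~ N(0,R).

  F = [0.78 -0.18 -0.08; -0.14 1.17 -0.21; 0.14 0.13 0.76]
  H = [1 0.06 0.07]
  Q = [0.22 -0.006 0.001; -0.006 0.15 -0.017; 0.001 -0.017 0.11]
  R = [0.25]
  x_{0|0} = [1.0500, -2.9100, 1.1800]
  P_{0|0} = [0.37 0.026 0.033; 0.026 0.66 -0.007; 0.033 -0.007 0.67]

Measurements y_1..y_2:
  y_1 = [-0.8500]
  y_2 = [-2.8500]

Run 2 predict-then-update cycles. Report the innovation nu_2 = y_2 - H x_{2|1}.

step 1: x^-=[1.2484, -3.7995, 0.6655]  P^-=[0.4592 -0.1544 0.0074; -0.1544 1.0871 -0.0375; 0.0074 -0.0375 0.5220]  S=[0.6978]  K=[0.6455; -0.1316; 0.0598]  nu=[-1.9170]  x^+=[0.0111, -3.5473, 0.5509]  P^+=[0.1684 -0.0952 -0.0195; -0.0952 1.0751 -0.0320; -0.0195 -0.0320 0.5195]
step 2: x^-=[0.6031, -4.2676, -0.0409]  P^-=[0.3889 -0.3265 -0.0512; -0.3265 1.6936 0.0215; -0.0512 0.0215 0.4176]  S=[0.6008]  K=[0.6086; -0.3719; -0.0345]  nu=[-3.1941]  x^+=[-1.3410, -3.0798, 0.0691]  P^+=[0.1663 -0.1906 -0.0386; -0.1906 1.6105 0.0138; -0.0386 0.0138 0.4169]

innov = [-3.1941]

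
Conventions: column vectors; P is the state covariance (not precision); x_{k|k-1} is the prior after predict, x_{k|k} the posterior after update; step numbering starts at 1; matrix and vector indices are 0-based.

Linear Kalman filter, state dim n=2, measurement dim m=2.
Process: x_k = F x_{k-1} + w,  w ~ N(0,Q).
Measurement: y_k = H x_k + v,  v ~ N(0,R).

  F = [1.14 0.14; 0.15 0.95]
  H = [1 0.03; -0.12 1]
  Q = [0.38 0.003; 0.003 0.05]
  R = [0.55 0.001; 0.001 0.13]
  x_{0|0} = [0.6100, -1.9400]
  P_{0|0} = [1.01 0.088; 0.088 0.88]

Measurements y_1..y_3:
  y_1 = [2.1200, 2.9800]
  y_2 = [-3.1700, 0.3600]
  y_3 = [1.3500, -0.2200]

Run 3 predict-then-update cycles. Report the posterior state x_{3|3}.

step 1: x^-=[0.4238, -1.7515]  P^-=[1.7379 0.3899; 0.3899 0.8920]  S=[2.3121 0.2077; 0.2077 0.9535]  K=[0.7544 0.0259; 0.1026 0.8641]  nu=[1.7487, 4.7824]  x^+=[1.8667, 2.5605]  P^+=[0.4133 0.0537; 0.0537 0.1189]
step 2: x^-=[2.4865, 2.7125]  P^-=[0.9366 0.1488; 0.1488 0.1819]  S=[1.4957 0.0423; 0.0423 0.2897]  K=[0.6282 0.0339; 0.0875 0.5535]  nu=[-5.7379, -2.0541]  x^+=[-1.1878, 1.0736]  P^+=[0.3442 0.0463; 0.0463 0.0776]
step 3: x^-=[-1.2038, 0.8417]  P^-=[0.8436 0.1233; 0.1233 0.1410]  S=[1.4011 0.0269; 0.0269 0.2535]  K=[0.6043 0.0231; 0.0817 0.4891]  nu=[2.5285, -1.2062]  x^+=[0.2963, 0.4583]  P^+=[0.3311 0.0433; 0.0433 0.0689]

x_post = [0.2963, 0.4583]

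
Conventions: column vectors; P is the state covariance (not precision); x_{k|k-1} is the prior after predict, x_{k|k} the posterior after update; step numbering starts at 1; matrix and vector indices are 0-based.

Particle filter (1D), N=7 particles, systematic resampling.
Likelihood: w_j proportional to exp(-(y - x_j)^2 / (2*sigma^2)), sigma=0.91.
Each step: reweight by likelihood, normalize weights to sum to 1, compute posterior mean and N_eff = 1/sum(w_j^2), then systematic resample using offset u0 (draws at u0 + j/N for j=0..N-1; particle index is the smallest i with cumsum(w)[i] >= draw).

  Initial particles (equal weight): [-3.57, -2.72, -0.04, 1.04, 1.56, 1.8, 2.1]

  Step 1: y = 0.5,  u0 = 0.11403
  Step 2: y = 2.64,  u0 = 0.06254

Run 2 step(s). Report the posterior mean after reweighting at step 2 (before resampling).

post_mean = 1.7019

step 1: w=[0.0000, 0.0007, 0.3038, 0.3038, 0.1838, 0.1306, 0.0772]  mean=0.9859  Neff=4.1421  idx=[2, 2, 3, 3, 4, 5, 6]
step 2: w=[0.0054, 0.0054, 0.0874, 0.0874, 0.2028, 0.2678, 0.3439]  mean=1.7019  Neff=4.0580  idx=[2, 4, 4, 5, 5, 6, 6]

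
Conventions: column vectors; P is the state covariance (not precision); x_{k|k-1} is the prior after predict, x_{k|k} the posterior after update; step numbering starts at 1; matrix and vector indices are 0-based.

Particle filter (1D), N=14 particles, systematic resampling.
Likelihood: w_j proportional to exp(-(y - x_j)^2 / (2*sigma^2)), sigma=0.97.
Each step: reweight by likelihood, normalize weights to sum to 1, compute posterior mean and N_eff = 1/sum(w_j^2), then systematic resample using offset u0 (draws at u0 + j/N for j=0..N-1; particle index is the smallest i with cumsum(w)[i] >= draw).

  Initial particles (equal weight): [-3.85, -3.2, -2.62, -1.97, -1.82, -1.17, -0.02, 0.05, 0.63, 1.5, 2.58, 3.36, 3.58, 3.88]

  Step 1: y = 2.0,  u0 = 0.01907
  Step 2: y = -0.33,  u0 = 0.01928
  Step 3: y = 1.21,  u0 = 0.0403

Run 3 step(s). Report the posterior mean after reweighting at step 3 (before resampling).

post_mean = 0.7329

step 1: w=[0.0000, 0.0000, 0.0000, 0.0001, 0.0001, 0.0015, 0.0366, 0.0424, 0.1180, 0.2801, 0.2676, 0.1197, 0.0849, 0.0489]  mean=2.0801  Neff=5.2337  idx=[6, 8, 8, 9, 9, 9, 9, 10, 10, 10, 10, 11, 12, 12]
step 2: w=[0.3281, 0.2116, 0.2116, 0.0582, 0.0582, 0.0582, 0.0582, 0.0038, 0.0038, 0.0038, 0.0038, 0.0002, 0.0001, 0.0001]  mean=0.6506  Neff=4.7441  idx=[0, 0, 0, 0, 0, 1, 1, 1, 2, 2, 2, 3, 5, 6]
step 3: w=[0.0442, 0.0442, 0.0442, 0.0442, 0.0442, 0.0826, 0.0826, 0.0826, 0.0826, 0.0826, 0.0826, 0.0945, 0.0945, 0.0945]  mean=0.7329  Neff=12.9076  idx=[0, 2, 4, 5, 6, 7, 8, 8, 9, 10, 11, 12, 12, 13]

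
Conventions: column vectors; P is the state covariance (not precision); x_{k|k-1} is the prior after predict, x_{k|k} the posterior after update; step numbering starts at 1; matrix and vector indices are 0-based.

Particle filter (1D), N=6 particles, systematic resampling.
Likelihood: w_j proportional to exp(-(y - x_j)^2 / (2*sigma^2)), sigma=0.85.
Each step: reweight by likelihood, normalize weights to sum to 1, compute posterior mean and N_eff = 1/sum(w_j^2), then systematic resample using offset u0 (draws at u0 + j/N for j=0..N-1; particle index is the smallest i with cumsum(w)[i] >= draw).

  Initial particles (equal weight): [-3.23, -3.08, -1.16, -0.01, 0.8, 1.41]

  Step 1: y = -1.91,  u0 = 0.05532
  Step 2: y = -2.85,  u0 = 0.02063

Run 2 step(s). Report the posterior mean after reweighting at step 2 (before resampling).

post_mean = -2.8761

step 1: w=[0.2060, 0.2668, 0.4661, 0.0566, 0.0043, 0.0003]  mean=-2.0243  Neff=2.9936  idx=[0, 1, 1, 2, 2, 2]
step 2: w=[0.2785, 0.2968, 0.2968, 0.0426, 0.0426, 0.0426]  mean=-2.8761  Neff=3.8584  idx=[0, 0, 1, 1, 2, 2]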